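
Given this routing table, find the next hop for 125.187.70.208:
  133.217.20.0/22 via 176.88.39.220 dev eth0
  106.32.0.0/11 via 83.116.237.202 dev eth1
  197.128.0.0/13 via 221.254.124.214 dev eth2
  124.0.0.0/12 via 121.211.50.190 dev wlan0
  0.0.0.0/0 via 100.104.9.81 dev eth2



Longest prefix match for 125.187.70.208:
  /22 133.217.20.0: no
  /11 106.32.0.0: no
  /13 197.128.0.0: no
  /12 124.0.0.0: no
  /0 0.0.0.0: MATCH
Selected: next-hop 100.104.9.81 via eth2 (matched /0)


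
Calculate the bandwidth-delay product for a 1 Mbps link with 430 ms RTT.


BDP = bandwidth * RTT
= 1 Mbps * 430 ms
= 1 * 1e6 * 430 / 1000 bits
= 430000 bits
= 53750 bytes
= 52.4902 KB
BDP = 430000 bits (53750 bytes)


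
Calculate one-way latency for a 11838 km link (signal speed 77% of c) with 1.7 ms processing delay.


Speed = 0.77 * 3e5 km/s = 231000 km/s
Propagation delay = 11838 / 231000 = 0.0512 s = 51.2468 ms
Processing delay = 1.7 ms
Total one-way latency = 52.9468 ms


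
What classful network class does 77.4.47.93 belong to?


First octet: 77
Binary: 01001101
0xxxxxxx -> Class A (1-126)
Class A, default mask 255.0.0.0 (/8)


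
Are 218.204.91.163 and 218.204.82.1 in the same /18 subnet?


Mask: 255.255.192.0
218.204.91.163 AND mask = 218.204.64.0
218.204.82.1 AND mask = 218.204.64.0
Yes, same subnet (218.204.64.0)


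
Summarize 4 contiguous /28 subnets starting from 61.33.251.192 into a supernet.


Original prefix: /28
Number of subnets: 4 = 2^2
New prefix = 28 - 2 = 26
Supernet: 61.33.251.192/26


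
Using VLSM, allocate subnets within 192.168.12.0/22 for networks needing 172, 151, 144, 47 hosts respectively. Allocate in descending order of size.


172 hosts -> /24 (254 usable): 192.168.12.0/24
151 hosts -> /24 (254 usable): 192.168.13.0/24
144 hosts -> /24 (254 usable): 192.168.14.0/24
47 hosts -> /26 (62 usable): 192.168.15.0/26
Allocation: 192.168.12.0/24 (172 hosts, 254 usable); 192.168.13.0/24 (151 hosts, 254 usable); 192.168.14.0/24 (144 hosts, 254 usable); 192.168.15.0/26 (47 hosts, 62 usable)


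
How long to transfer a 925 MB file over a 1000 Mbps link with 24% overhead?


Effective throughput = 1000 * (1 - 24/100) = 760 Mbps
File size in Mb = 925 * 8 = 7400 Mb
Time = 7400 / 760
Time = 9.7368 seconds


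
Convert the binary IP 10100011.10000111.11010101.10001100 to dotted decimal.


10100011 = 163
10000111 = 135
11010101 = 213
10001100 = 140
IP: 163.135.213.140


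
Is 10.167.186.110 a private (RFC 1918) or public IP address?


RFC 1918 private ranges:
  10.0.0.0/8 (10.0.0.0 - 10.255.255.255)
  172.16.0.0/12 (172.16.0.0 - 172.31.255.255)
  192.168.0.0/16 (192.168.0.0 - 192.168.255.255)
Private (in 10.0.0.0/8)


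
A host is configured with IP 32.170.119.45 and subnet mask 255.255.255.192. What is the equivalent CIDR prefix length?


Binary: 11111111.11111111.11111111.11000000
Count leading 1s
Prefix: /26


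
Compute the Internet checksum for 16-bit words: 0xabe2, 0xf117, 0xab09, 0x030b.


Sum all words (with carry folding):
+ 0xabe2 = 0xabe2
+ 0xf117 = 0x9cfa
+ 0xab09 = 0x4804
+ 0x030b = 0x4b0f
One's complement: ~0x4b0f
Checksum = 0xb4f0


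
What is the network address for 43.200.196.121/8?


IP:   00101011.11001000.11000100.01111001
Mask: 11111111.00000000.00000000.00000000
AND operation:
Net:  00101011.00000000.00000000.00000000
Network: 43.0.0.0/8


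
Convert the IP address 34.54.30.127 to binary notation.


34 = 00100010
54 = 00110110
30 = 00011110
127 = 01111111
Binary: 00100010.00110110.00011110.01111111


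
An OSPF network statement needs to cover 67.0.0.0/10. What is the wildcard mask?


Subnet mask: 255.192.0.0
Wildcard = 255.255.255.255 - subnet mask
255 - 255 = 0
255 - 192 = 63
255 - 0 = 255
255 - 0 = 255
Wildcard: 0.63.255.255


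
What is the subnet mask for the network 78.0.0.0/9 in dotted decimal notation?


/9 means 9 network bits, 23 host bits
Binary: 11111111100000000000000000000000
Mask: 255.128.0.0


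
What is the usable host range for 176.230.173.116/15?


Network: 176.230.0.0
Broadcast: 176.231.255.255
First usable = network + 1
Last usable = broadcast - 1
Range: 176.230.0.1 to 176.231.255.254


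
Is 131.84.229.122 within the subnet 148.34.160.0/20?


Subnet network: 148.34.160.0
Test IP AND mask: 131.84.224.0
No, 131.84.229.122 is not in 148.34.160.0/20


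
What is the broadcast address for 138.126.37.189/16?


Network: 138.126.0.0/16
Host bits = 16
Set all host bits to 1:
Broadcast: 138.126.255.255


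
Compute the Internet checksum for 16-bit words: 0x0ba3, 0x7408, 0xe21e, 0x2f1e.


Sum all words (with carry folding):
+ 0x0ba3 = 0x0ba3
+ 0x7408 = 0x7fab
+ 0xe21e = 0x61ca
+ 0x2f1e = 0x90e8
One's complement: ~0x90e8
Checksum = 0x6f17


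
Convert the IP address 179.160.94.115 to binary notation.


179 = 10110011
160 = 10100000
94 = 01011110
115 = 01110011
Binary: 10110011.10100000.01011110.01110011


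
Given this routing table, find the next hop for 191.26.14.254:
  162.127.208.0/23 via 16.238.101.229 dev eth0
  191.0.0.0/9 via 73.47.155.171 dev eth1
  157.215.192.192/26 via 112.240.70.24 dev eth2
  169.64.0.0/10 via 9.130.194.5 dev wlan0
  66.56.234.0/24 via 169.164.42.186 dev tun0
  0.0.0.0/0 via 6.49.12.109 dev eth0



Longest prefix match for 191.26.14.254:
  /23 162.127.208.0: no
  /9 191.0.0.0: MATCH
  /26 157.215.192.192: no
  /10 169.64.0.0: no
  /24 66.56.234.0: no
  /0 0.0.0.0: MATCH
Selected: next-hop 73.47.155.171 via eth1 (matched /9)


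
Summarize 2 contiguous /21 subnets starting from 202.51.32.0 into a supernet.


Original prefix: /21
Number of subnets: 2 = 2^1
New prefix = 21 - 1 = 20
Supernet: 202.51.32.0/20


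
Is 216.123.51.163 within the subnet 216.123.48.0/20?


Subnet network: 216.123.48.0
Test IP AND mask: 216.123.48.0
Yes, 216.123.51.163 is in 216.123.48.0/20


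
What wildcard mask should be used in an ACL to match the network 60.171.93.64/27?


Subnet mask: 255.255.255.224
Wildcard = 255.255.255.255 - subnet mask
255 - 255 = 0
255 - 255 = 0
255 - 255 = 0
255 - 224 = 31
Wildcard: 0.0.0.31


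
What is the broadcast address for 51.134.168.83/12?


Network: 51.128.0.0/12
Host bits = 20
Set all host bits to 1:
Broadcast: 51.143.255.255


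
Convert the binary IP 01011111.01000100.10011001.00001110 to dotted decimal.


01011111 = 95
01000100 = 68
10011001 = 153
00001110 = 14
IP: 95.68.153.14


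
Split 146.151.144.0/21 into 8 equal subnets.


New prefix = 21 + 3 = 24
Each subnet has 256 addresses
  146.151.144.0/24
  146.151.145.0/24
  146.151.146.0/24
  146.151.147.0/24
  146.151.148.0/24
  146.151.149.0/24
  146.151.150.0/24
  146.151.151.0/24
Subnets: 146.151.144.0/24, 146.151.145.0/24, 146.151.146.0/24, 146.151.147.0/24, 146.151.148.0/24, 146.151.149.0/24, 146.151.150.0/24, 146.151.151.0/24


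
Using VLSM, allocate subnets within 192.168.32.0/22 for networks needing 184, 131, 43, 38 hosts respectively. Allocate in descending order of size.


184 hosts -> /24 (254 usable): 192.168.32.0/24
131 hosts -> /24 (254 usable): 192.168.33.0/24
43 hosts -> /26 (62 usable): 192.168.34.0/26
38 hosts -> /26 (62 usable): 192.168.34.64/26
Allocation: 192.168.32.0/24 (184 hosts, 254 usable); 192.168.33.0/24 (131 hosts, 254 usable); 192.168.34.0/26 (43 hosts, 62 usable); 192.168.34.64/26 (38 hosts, 62 usable)


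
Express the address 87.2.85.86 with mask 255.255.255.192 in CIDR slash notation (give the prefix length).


Binary: 11111111.11111111.11111111.11000000
Count leading 1s
Prefix: /26


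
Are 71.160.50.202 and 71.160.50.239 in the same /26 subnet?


Mask: 255.255.255.192
71.160.50.202 AND mask = 71.160.50.192
71.160.50.239 AND mask = 71.160.50.192
Yes, same subnet (71.160.50.192)


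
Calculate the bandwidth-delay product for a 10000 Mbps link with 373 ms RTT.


BDP = bandwidth * RTT
= 10000 Mbps * 373 ms
= 10000 * 1e6 * 373 / 1000 bits
= 3730000000 bits
= 466250000 bytes
= 455322.2656 KB
BDP = 3730000000 bits (466250000 bytes)


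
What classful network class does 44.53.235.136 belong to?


First octet: 44
Binary: 00101100
0xxxxxxx -> Class A (1-126)
Class A, default mask 255.0.0.0 (/8)


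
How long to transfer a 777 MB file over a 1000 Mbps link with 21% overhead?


Effective throughput = 1000 * (1 - 21/100) = 790 Mbps
File size in Mb = 777 * 8 = 6216 Mb
Time = 6216 / 790
Time = 7.8684 seconds


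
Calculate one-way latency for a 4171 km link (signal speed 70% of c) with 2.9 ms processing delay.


Speed = 0.7 * 3e5 km/s = 210000 km/s
Propagation delay = 4171 / 210000 = 0.0199 s = 19.8619 ms
Processing delay = 2.9 ms
Total one-way latency = 22.7619 ms


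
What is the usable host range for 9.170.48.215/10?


Network: 9.128.0.0
Broadcast: 9.191.255.255
First usable = network + 1
Last usable = broadcast - 1
Range: 9.128.0.1 to 9.191.255.254


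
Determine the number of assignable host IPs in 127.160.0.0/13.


Host bits = 32 - 13 = 19
Total addresses = 2^19 = 524288
Usable = total - 2 (network and broadcast)
Usable hosts: 524286


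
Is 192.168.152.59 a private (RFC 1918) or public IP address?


RFC 1918 private ranges:
  10.0.0.0/8 (10.0.0.0 - 10.255.255.255)
  172.16.0.0/12 (172.16.0.0 - 172.31.255.255)
  192.168.0.0/16 (192.168.0.0 - 192.168.255.255)
Private (in 192.168.0.0/16)


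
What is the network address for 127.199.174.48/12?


IP:   01111111.11000111.10101110.00110000
Mask: 11111111.11110000.00000000.00000000
AND operation:
Net:  01111111.11000000.00000000.00000000
Network: 127.192.0.0/12


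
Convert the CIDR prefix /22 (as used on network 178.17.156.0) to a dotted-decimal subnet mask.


/22 means 22 network bits, 10 host bits
Binary: 11111111111111111111110000000000
Mask: 255.255.252.0


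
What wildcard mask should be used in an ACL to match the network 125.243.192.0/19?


Subnet mask: 255.255.224.0
Wildcard = 255.255.255.255 - subnet mask
255 - 255 = 0
255 - 255 = 0
255 - 224 = 31
255 - 0 = 255
Wildcard: 0.0.31.255


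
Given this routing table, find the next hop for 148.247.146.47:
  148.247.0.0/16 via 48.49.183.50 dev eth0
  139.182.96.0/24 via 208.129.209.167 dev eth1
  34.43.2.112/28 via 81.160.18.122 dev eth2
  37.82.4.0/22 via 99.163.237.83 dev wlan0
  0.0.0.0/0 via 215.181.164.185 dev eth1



Longest prefix match for 148.247.146.47:
  /16 148.247.0.0: MATCH
  /24 139.182.96.0: no
  /28 34.43.2.112: no
  /22 37.82.4.0: no
  /0 0.0.0.0: MATCH
Selected: next-hop 48.49.183.50 via eth0 (matched /16)


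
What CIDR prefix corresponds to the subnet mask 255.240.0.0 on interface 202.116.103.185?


Binary: 11111111.11110000.00000000.00000000
Count leading 1s
Prefix: /12


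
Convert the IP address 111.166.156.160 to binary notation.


111 = 01101111
166 = 10100110
156 = 10011100
160 = 10100000
Binary: 01101111.10100110.10011100.10100000


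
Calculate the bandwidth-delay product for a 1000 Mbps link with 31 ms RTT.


BDP = bandwidth * RTT
= 1000 Mbps * 31 ms
= 1000 * 1e6 * 31 / 1000 bits
= 31000000 bits
= 3875000 bytes
= 3784.1797 KB
BDP = 31000000 bits (3875000 bytes)


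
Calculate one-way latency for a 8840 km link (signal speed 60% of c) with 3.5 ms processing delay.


Speed = 0.6 * 3e5 km/s = 180000 km/s
Propagation delay = 8840 / 180000 = 0.0491 s = 49.1111 ms
Processing delay = 3.5 ms
Total one-way latency = 52.6111 ms


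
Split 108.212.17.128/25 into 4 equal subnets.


New prefix = 25 + 2 = 27
Each subnet has 32 addresses
  108.212.17.128/27
  108.212.17.160/27
  108.212.17.192/27
  108.212.17.224/27
Subnets: 108.212.17.128/27, 108.212.17.160/27, 108.212.17.192/27, 108.212.17.224/27


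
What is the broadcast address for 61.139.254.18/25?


Network: 61.139.254.0/25
Host bits = 7
Set all host bits to 1:
Broadcast: 61.139.254.127


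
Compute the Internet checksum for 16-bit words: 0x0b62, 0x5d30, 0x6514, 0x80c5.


Sum all words (with carry folding):
+ 0x0b62 = 0x0b62
+ 0x5d30 = 0x6892
+ 0x6514 = 0xcda6
+ 0x80c5 = 0x4e6c
One's complement: ~0x4e6c
Checksum = 0xb193


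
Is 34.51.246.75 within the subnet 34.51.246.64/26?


Subnet network: 34.51.246.64
Test IP AND mask: 34.51.246.64
Yes, 34.51.246.75 is in 34.51.246.64/26


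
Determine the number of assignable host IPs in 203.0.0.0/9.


Host bits = 32 - 9 = 23
Total addresses = 2^23 = 8388608
Usable = total - 2 (network and broadcast)
Usable hosts: 8388606


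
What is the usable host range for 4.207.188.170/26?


Network: 4.207.188.128
Broadcast: 4.207.188.191
First usable = network + 1
Last usable = broadcast - 1
Range: 4.207.188.129 to 4.207.188.190


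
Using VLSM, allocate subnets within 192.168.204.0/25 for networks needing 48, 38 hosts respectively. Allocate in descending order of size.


48 hosts -> /26 (62 usable): 192.168.204.0/26
38 hosts -> /26 (62 usable): 192.168.204.64/26
Allocation: 192.168.204.0/26 (48 hosts, 62 usable); 192.168.204.64/26 (38 hosts, 62 usable)


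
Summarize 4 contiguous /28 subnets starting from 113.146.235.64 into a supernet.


Original prefix: /28
Number of subnets: 4 = 2^2
New prefix = 28 - 2 = 26
Supernet: 113.146.235.64/26


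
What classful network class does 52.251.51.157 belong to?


First octet: 52
Binary: 00110100
0xxxxxxx -> Class A (1-126)
Class A, default mask 255.0.0.0 (/8)


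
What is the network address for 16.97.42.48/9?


IP:   00010000.01100001.00101010.00110000
Mask: 11111111.10000000.00000000.00000000
AND operation:
Net:  00010000.00000000.00000000.00000000
Network: 16.0.0.0/9


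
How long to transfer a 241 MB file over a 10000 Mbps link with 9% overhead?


Effective throughput = 10000 * (1 - 9/100) = 9100 Mbps
File size in Mb = 241 * 8 = 1928 Mb
Time = 1928 / 9100
Time = 0.2119 seconds


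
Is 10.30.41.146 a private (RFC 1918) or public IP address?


RFC 1918 private ranges:
  10.0.0.0/8 (10.0.0.0 - 10.255.255.255)
  172.16.0.0/12 (172.16.0.0 - 172.31.255.255)
  192.168.0.0/16 (192.168.0.0 - 192.168.255.255)
Private (in 10.0.0.0/8)


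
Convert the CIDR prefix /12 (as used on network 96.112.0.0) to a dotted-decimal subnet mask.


/12 means 12 network bits, 20 host bits
Binary: 11111111111100000000000000000000
Mask: 255.240.0.0


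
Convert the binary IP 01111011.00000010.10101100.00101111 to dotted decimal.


01111011 = 123
00000010 = 2
10101100 = 172
00101111 = 47
IP: 123.2.172.47


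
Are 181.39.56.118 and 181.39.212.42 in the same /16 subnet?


Mask: 255.255.0.0
181.39.56.118 AND mask = 181.39.0.0
181.39.212.42 AND mask = 181.39.0.0
Yes, same subnet (181.39.0.0)


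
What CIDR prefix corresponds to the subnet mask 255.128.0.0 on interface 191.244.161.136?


Binary: 11111111.10000000.00000000.00000000
Count leading 1s
Prefix: /9


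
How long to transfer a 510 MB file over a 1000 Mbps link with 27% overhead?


Effective throughput = 1000 * (1 - 27/100) = 730 Mbps
File size in Mb = 510 * 8 = 4080 Mb
Time = 4080 / 730
Time = 5.589 seconds


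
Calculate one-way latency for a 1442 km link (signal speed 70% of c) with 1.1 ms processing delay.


Speed = 0.7 * 3e5 km/s = 210000 km/s
Propagation delay = 1442 / 210000 = 0.0069 s = 6.8667 ms
Processing delay = 1.1 ms
Total one-way latency = 7.9667 ms


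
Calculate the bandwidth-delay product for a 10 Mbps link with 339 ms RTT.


BDP = bandwidth * RTT
= 10 Mbps * 339 ms
= 10 * 1e6 * 339 / 1000 bits
= 3390000 bits
= 423750 bytes
= 413.8184 KB
BDP = 3390000 bits (423750 bytes)


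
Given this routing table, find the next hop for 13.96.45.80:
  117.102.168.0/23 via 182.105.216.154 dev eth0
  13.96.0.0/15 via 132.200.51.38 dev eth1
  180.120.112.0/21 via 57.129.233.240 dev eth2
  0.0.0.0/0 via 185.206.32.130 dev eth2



Longest prefix match for 13.96.45.80:
  /23 117.102.168.0: no
  /15 13.96.0.0: MATCH
  /21 180.120.112.0: no
  /0 0.0.0.0: MATCH
Selected: next-hop 132.200.51.38 via eth1 (matched /15)


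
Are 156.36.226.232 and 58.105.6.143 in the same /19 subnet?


Mask: 255.255.224.0
156.36.226.232 AND mask = 156.36.224.0
58.105.6.143 AND mask = 58.105.0.0
No, different subnets (156.36.224.0 vs 58.105.0.0)


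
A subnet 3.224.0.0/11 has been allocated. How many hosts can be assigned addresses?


Host bits = 32 - 11 = 21
Total addresses = 2^21 = 2097152
Usable = total - 2 (network and broadcast)
Usable hosts: 2097150


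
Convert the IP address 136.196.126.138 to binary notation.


136 = 10001000
196 = 11000100
126 = 01111110
138 = 10001010
Binary: 10001000.11000100.01111110.10001010


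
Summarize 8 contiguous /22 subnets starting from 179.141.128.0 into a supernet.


Original prefix: /22
Number of subnets: 8 = 2^3
New prefix = 22 - 3 = 19
Supernet: 179.141.128.0/19


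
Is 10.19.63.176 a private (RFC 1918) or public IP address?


RFC 1918 private ranges:
  10.0.0.0/8 (10.0.0.0 - 10.255.255.255)
  172.16.0.0/12 (172.16.0.0 - 172.31.255.255)
  192.168.0.0/16 (192.168.0.0 - 192.168.255.255)
Private (in 10.0.0.0/8)


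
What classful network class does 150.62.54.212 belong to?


First octet: 150
Binary: 10010110
10xxxxxx -> Class B (128-191)
Class B, default mask 255.255.0.0 (/16)


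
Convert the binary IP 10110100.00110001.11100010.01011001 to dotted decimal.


10110100 = 180
00110001 = 49
11100010 = 226
01011001 = 89
IP: 180.49.226.89


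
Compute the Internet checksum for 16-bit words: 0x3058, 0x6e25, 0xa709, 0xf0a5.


Sum all words (with carry folding):
+ 0x3058 = 0x3058
+ 0x6e25 = 0x9e7d
+ 0xa709 = 0x4587
+ 0xf0a5 = 0x362d
One's complement: ~0x362d
Checksum = 0xc9d2


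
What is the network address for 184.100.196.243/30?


IP:   10111000.01100100.11000100.11110011
Mask: 11111111.11111111.11111111.11111100
AND operation:
Net:  10111000.01100100.11000100.11110000
Network: 184.100.196.240/30


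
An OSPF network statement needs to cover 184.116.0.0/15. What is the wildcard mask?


Subnet mask: 255.254.0.0
Wildcard = 255.255.255.255 - subnet mask
255 - 255 = 0
255 - 254 = 1
255 - 0 = 255
255 - 0 = 255
Wildcard: 0.1.255.255


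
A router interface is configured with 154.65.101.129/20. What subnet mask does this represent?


/20 means 20 network bits, 12 host bits
Binary: 11111111111111111111000000000000
Mask: 255.255.240.0


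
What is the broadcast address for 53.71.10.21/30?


Network: 53.71.10.20/30
Host bits = 2
Set all host bits to 1:
Broadcast: 53.71.10.23


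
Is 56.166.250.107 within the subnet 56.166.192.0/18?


Subnet network: 56.166.192.0
Test IP AND mask: 56.166.192.0
Yes, 56.166.250.107 is in 56.166.192.0/18


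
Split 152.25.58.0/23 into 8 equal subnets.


New prefix = 23 + 3 = 26
Each subnet has 64 addresses
  152.25.58.0/26
  152.25.58.64/26
  152.25.58.128/26
  152.25.58.192/26
  152.25.59.0/26
  152.25.59.64/26
  152.25.59.128/26
  152.25.59.192/26
Subnets: 152.25.58.0/26, 152.25.58.64/26, 152.25.58.128/26, 152.25.58.192/26, 152.25.59.0/26, 152.25.59.64/26, 152.25.59.128/26, 152.25.59.192/26


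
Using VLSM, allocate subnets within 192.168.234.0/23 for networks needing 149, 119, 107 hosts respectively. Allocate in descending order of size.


149 hosts -> /24 (254 usable): 192.168.234.0/24
119 hosts -> /25 (126 usable): 192.168.235.0/25
107 hosts -> /25 (126 usable): 192.168.235.128/25
Allocation: 192.168.234.0/24 (149 hosts, 254 usable); 192.168.235.0/25 (119 hosts, 126 usable); 192.168.235.128/25 (107 hosts, 126 usable)


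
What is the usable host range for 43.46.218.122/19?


Network: 43.46.192.0
Broadcast: 43.46.223.255
First usable = network + 1
Last usable = broadcast - 1
Range: 43.46.192.1 to 43.46.223.254


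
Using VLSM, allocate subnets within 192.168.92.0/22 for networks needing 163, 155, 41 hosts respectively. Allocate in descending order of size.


163 hosts -> /24 (254 usable): 192.168.92.0/24
155 hosts -> /24 (254 usable): 192.168.93.0/24
41 hosts -> /26 (62 usable): 192.168.94.0/26
Allocation: 192.168.92.0/24 (163 hosts, 254 usable); 192.168.93.0/24 (155 hosts, 254 usable); 192.168.94.0/26 (41 hosts, 62 usable)


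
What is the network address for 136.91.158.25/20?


IP:   10001000.01011011.10011110.00011001
Mask: 11111111.11111111.11110000.00000000
AND operation:
Net:  10001000.01011011.10010000.00000000
Network: 136.91.144.0/20


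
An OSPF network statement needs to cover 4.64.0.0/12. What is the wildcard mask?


Subnet mask: 255.240.0.0
Wildcard = 255.255.255.255 - subnet mask
255 - 255 = 0
255 - 240 = 15
255 - 0 = 255
255 - 0 = 255
Wildcard: 0.15.255.255


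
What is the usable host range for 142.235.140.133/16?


Network: 142.235.0.0
Broadcast: 142.235.255.255
First usable = network + 1
Last usable = broadcast - 1
Range: 142.235.0.1 to 142.235.255.254


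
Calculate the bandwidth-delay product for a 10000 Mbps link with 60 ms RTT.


BDP = bandwidth * RTT
= 10000 Mbps * 60 ms
= 10000 * 1e6 * 60 / 1000 bits
= 600000000 bits
= 75000000 bytes
= 73242.1875 KB
BDP = 600000000 bits (75000000 bytes)


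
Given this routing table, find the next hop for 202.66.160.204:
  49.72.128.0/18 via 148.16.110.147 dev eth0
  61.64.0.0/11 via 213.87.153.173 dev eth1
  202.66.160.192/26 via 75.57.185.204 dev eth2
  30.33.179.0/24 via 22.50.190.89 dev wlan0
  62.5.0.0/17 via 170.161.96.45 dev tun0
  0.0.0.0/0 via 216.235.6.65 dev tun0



Longest prefix match for 202.66.160.204:
  /18 49.72.128.0: no
  /11 61.64.0.0: no
  /26 202.66.160.192: MATCH
  /24 30.33.179.0: no
  /17 62.5.0.0: no
  /0 0.0.0.0: MATCH
Selected: next-hop 75.57.185.204 via eth2 (matched /26)


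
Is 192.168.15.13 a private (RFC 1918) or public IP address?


RFC 1918 private ranges:
  10.0.0.0/8 (10.0.0.0 - 10.255.255.255)
  172.16.0.0/12 (172.16.0.0 - 172.31.255.255)
  192.168.0.0/16 (192.168.0.0 - 192.168.255.255)
Private (in 192.168.0.0/16)


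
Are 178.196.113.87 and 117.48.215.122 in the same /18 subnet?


Mask: 255.255.192.0
178.196.113.87 AND mask = 178.196.64.0
117.48.215.122 AND mask = 117.48.192.0
No, different subnets (178.196.64.0 vs 117.48.192.0)


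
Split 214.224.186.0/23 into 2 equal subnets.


New prefix = 23 + 1 = 24
Each subnet has 256 addresses
  214.224.186.0/24
  214.224.187.0/24
Subnets: 214.224.186.0/24, 214.224.187.0/24


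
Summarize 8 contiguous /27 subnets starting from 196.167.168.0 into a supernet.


Original prefix: /27
Number of subnets: 8 = 2^3
New prefix = 27 - 3 = 24
Supernet: 196.167.168.0/24


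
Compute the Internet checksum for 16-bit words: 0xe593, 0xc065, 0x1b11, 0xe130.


Sum all words (with carry folding):
+ 0xe593 = 0xe593
+ 0xc065 = 0xa5f9
+ 0x1b11 = 0xc10a
+ 0xe130 = 0xa23b
One's complement: ~0xa23b
Checksum = 0x5dc4


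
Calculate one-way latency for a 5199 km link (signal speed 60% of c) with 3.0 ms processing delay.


Speed = 0.6 * 3e5 km/s = 180000 km/s
Propagation delay = 5199 / 180000 = 0.0289 s = 28.8833 ms
Processing delay = 3.0 ms
Total one-way latency = 31.8833 ms


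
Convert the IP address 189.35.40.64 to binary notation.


189 = 10111101
35 = 00100011
40 = 00101000
64 = 01000000
Binary: 10111101.00100011.00101000.01000000


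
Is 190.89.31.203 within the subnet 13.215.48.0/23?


Subnet network: 13.215.48.0
Test IP AND mask: 190.89.30.0
No, 190.89.31.203 is not in 13.215.48.0/23


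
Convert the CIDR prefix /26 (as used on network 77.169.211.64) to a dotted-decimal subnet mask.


/26 means 26 network bits, 6 host bits
Binary: 11111111111111111111111111000000
Mask: 255.255.255.192


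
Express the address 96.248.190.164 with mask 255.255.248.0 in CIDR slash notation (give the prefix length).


Binary: 11111111.11111111.11111000.00000000
Count leading 1s
Prefix: /21


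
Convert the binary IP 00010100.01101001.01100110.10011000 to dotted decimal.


00010100 = 20
01101001 = 105
01100110 = 102
10011000 = 152
IP: 20.105.102.152


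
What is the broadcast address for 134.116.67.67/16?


Network: 134.116.0.0/16
Host bits = 16
Set all host bits to 1:
Broadcast: 134.116.255.255


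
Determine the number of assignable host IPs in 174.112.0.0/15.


Host bits = 32 - 15 = 17
Total addresses = 2^17 = 131072
Usable = total - 2 (network and broadcast)
Usable hosts: 131070


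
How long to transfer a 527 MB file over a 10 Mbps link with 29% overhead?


Effective throughput = 10 * (1 - 29/100) = 7.1 Mbps
File size in Mb = 527 * 8 = 4216 Mb
Time = 4216 / 7.1
Time = 593.8028 seconds


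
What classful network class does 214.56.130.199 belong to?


First octet: 214
Binary: 11010110
110xxxxx -> Class C (192-223)
Class C, default mask 255.255.255.0 (/24)


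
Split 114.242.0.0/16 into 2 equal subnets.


New prefix = 16 + 1 = 17
Each subnet has 32768 addresses
  114.242.0.0/17
  114.242.128.0/17
Subnets: 114.242.0.0/17, 114.242.128.0/17


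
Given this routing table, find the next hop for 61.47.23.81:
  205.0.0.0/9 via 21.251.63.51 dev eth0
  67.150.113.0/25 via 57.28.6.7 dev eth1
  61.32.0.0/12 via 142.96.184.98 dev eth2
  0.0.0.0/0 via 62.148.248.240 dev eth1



Longest prefix match for 61.47.23.81:
  /9 205.0.0.0: no
  /25 67.150.113.0: no
  /12 61.32.0.0: MATCH
  /0 0.0.0.0: MATCH
Selected: next-hop 142.96.184.98 via eth2 (matched /12)


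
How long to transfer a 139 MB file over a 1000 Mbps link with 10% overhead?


Effective throughput = 1000 * (1 - 10/100) = 900 Mbps
File size in Mb = 139 * 8 = 1112 Mb
Time = 1112 / 900
Time = 1.2356 seconds


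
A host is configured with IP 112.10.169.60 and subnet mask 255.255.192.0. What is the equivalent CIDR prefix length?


Binary: 11111111.11111111.11000000.00000000
Count leading 1s
Prefix: /18


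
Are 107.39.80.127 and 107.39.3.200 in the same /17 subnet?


Mask: 255.255.128.0
107.39.80.127 AND mask = 107.39.0.0
107.39.3.200 AND mask = 107.39.0.0
Yes, same subnet (107.39.0.0)


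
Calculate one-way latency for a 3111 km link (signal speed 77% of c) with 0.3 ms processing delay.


Speed = 0.77 * 3e5 km/s = 231000 km/s
Propagation delay = 3111 / 231000 = 0.0135 s = 13.4675 ms
Processing delay = 0.3 ms
Total one-way latency = 13.7675 ms


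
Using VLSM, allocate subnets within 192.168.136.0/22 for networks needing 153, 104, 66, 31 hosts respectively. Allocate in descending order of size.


153 hosts -> /24 (254 usable): 192.168.136.0/24
104 hosts -> /25 (126 usable): 192.168.137.0/25
66 hosts -> /25 (126 usable): 192.168.137.128/25
31 hosts -> /26 (62 usable): 192.168.138.0/26
Allocation: 192.168.136.0/24 (153 hosts, 254 usable); 192.168.137.0/25 (104 hosts, 126 usable); 192.168.137.128/25 (66 hosts, 126 usable); 192.168.138.0/26 (31 hosts, 62 usable)


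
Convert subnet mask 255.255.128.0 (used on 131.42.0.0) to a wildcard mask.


Subnet mask: 255.255.128.0
Wildcard = 255.255.255.255 - subnet mask
255 - 255 = 0
255 - 255 = 0
255 - 128 = 127
255 - 0 = 255
Wildcard: 0.0.127.255


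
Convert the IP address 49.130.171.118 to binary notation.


49 = 00110001
130 = 10000010
171 = 10101011
118 = 01110110
Binary: 00110001.10000010.10101011.01110110


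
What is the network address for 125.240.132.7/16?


IP:   01111101.11110000.10000100.00000111
Mask: 11111111.11111111.00000000.00000000
AND operation:
Net:  01111101.11110000.00000000.00000000
Network: 125.240.0.0/16


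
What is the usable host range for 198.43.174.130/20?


Network: 198.43.160.0
Broadcast: 198.43.175.255
First usable = network + 1
Last usable = broadcast - 1
Range: 198.43.160.1 to 198.43.175.254


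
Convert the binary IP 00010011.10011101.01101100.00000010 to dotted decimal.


00010011 = 19
10011101 = 157
01101100 = 108
00000010 = 2
IP: 19.157.108.2


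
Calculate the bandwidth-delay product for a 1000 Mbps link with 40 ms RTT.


BDP = bandwidth * RTT
= 1000 Mbps * 40 ms
= 1000 * 1e6 * 40 / 1000 bits
= 40000000 bits
= 5000000 bytes
= 4882.8125 KB
BDP = 40000000 bits (5000000 bytes)


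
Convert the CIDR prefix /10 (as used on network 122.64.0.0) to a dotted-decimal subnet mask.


/10 means 10 network bits, 22 host bits
Binary: 11111111110000000000000000000000
Mask: 255.192.0.0


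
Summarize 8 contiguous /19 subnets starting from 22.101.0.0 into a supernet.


Original prefix: /19
Number of subnets: 8 = 2^3
New prefix = 19 - 3 = 16
Supernet: 22.101.0.0/16


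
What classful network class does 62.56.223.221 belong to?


First octet: 62
Binary: 00111110
0xxxxxxx -> Class A (1-126)
Class A, default mask 255.0.0.0 (/8)


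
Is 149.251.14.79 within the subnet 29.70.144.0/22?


Subnet network: 29.70.144.0
Test IP AND mask: 149.251.12.0
No, 149.251.14.79 is not in 29.70.144.0/22


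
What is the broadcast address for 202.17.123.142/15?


Network: 202.16.0.0/15
Host bits = 17
Set all host bits to 1:
Broadcast: 202.17.255.255


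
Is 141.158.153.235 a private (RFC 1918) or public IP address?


RFC 1918 private ranges:
  10.0.0.0/8 (10.0.0.0 - 10.255.255.255)
  172.16.0.0/12 (172.16.0.0 - 172.31.255.255)
  192.168.0.0/16 (192.168.0.0 - 192.168.255.255)
Public (not in any RFC 1918 range)


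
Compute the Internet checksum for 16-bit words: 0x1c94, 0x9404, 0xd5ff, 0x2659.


Sum all words (with carry folding):
+ 0x1c94 = 0x1c94
+ 0x9404 = 0xb098
+ 0xd5ff = 0x8698
+ 0x2659 = 0xacf1
One's complement: ~0xacf1
Checksum = 0x530e


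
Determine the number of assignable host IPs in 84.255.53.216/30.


Host bits = 32 - 30 = 2
Total addresses = 2^2 = 4
Usable = total - 2 (network and broadcast)
Usable hosts: 2


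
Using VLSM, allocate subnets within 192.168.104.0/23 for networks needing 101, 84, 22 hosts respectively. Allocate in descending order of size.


101 hosts -> /25 (126 usable): 192.168.104.0/25
84 hosts -> /25 (126 usable): 192.168.104.128/25
22 hosts -> /27 (30 usable): 192.168.105.0/27
Allocation: 192.168.104.0/25 (101 hosts, 126 usable); 192.168.104.128/25 (84 hosts, 126 usable); 192.168.105.0/27 (22 hosts, 30 usable)


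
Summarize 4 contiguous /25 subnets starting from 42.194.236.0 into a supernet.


Original prefix: /25
Number of subnets: 4 = 2^2
New prefix = 25 - 2 = 23
Supernet: 42.194.236.0/23


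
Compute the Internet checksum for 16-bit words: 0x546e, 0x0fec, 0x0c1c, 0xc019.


Sum all words (with carry folding):
+ 0x546e = 0x546e
+ 0x0fec = 0x645a
+ 0x0c1c = 0x7076
+ 0xc019 = 0x3090
One's complement: ~0x3090
Checksum = 0xcf6f


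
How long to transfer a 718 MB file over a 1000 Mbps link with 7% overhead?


Effective throughput = 1000 * (1 - 7/100) = 930.0 Mbps
File size in Mb = 718 * 8 = 5744 Mb
Time = 5744 / 930.0
Time = 6.1763 seconds


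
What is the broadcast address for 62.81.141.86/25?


Network: 62.81.141.0/25
Host bits = 7
Set all host bits to 1:
Broadcast: 62.81.141.127


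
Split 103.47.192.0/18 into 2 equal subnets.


New prefix = 18 + 1 = 19
Each subnet has 8192 addresses
  103.47.192.0/19
  103.47.224.0/19
Subnets: 103.47.192.0/19, 103.47.224.0/19


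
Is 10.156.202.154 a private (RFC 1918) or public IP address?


RFC 1918 private ranges:
  10.0.0.0/8 (10.0.0.0 - 10.255.255.255)
  172.16.0.0/12 (172.16.0.0 - 172.31.255.255)
  192.168.0.0/16 (192.168.0.0 - 192.168.255.255)
Private (in 10.0.0.0/8)


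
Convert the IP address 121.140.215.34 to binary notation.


121 = 01111001
140 = 10001100
215 = 11010111
34 = 00100010
Binary: 01111001.10001100.11010111.00100010


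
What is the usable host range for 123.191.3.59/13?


Network: 123.184.0.0
Broadcast: 123.191.255.255
First usable = network + 1
Last usable = broadcast - 1
Range: 123.184.0.1 to 123.191.255.254


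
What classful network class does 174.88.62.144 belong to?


First octet: 174
Binary: 10101110
10xxxxxx -> Class B (128-191)
Class B, default mask 255.255.0.0 (/16)


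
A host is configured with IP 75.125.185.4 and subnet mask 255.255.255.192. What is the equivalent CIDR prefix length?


Binary: 11111111.11111111.11111111.11000000
Count leading 1s
Prefix: /26


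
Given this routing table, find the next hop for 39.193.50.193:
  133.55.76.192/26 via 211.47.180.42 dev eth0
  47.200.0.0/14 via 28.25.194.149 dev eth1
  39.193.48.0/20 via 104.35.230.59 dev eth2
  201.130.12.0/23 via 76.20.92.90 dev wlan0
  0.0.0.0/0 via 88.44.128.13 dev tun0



Longest prefix match for 39.193.50.193:
  /26 133.55.76.192: no
  /14 47.200.0.0: no
  /20 39.193.48.0: MATCH
  /23 201.130.12.0: no
  /0 0.0.0.0: MATCH
Selected: next-hop 104.35.230.59 via eth2 (matched /20)


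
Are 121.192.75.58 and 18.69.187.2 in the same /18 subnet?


Mask: 255.255.192.0
121.192.75.58 AND mask = 121.192.64.0
18.69.187.2 AND mask = 18.69.128.0
No, different subnets (121.192.64.0 vs 18.69.128.0)


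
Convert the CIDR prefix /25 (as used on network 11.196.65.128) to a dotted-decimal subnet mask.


/25 means 25 network bits, 7 host bits
Binary: 11111111111111111111111110000000
Mask: 255.255.255.128


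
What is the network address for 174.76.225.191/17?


IP:   10101110.01001100.11100001.10111111
Mask: 11111111.11111111.10000000.00000000
AND operation:
Net:  10101110.01001100.10000000.00000000
Network: 174.76.128.0/17


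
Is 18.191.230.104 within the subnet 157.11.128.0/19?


Subnet network: 157.11.128.0
Test IP AND mask: 18.191.224.0
No, 18.191.230.104 is not in 157.11.128.0/19


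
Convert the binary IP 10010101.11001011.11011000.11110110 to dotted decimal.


10010101 = 149
11001011 = 203
11011000 = 216
11110110 = 246
IP: 149.203.216.246


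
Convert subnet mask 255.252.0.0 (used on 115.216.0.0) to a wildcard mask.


Subnet mask: 255.252.0.0
Wildcard = 255.255.255.255 - subnet mask
255 - 255 = 0
255 - 252 = 3
255 - 0 = 255
255 - 0 = 255
Wildcard: 0.3.255.255


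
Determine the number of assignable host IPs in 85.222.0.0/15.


Host bits = 32 - 15 = 17
Total addresses = 2^17 = 131072
Usable = total - 2 (network and broadcast)
Usable hosts: 131070


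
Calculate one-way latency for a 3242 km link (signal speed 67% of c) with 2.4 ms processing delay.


Speed = 0.67 * 3e5 km/s = 201000 km/s
Propagation delay = 3242 / 201000 = 0.0161 s = 16.1294 ms
Processing delay = 2.4 ms
Total one-way latency = 18.5294 ms


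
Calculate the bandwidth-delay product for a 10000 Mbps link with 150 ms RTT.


BDP = bandwidth * RTT
= 10000 Mbps * 150 ms
= 10000 * 1e6 * 150 / 1000 bits
= 1500000000 bits
= 187500000 bytes
= 183105.4688 KB
BDP = 1500000000 bits (187500000 bytes)


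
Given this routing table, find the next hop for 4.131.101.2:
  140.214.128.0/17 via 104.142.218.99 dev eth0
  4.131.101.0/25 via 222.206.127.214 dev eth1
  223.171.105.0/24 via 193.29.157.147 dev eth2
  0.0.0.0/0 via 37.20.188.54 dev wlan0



Longest prefix match for 4.131.101.2:
  /17 140.214.128.0: no
  /25 4.131.101.0: MATCH
  /24 223.171.105.0: no
  /0 0.0.0.0: MATCH
Selected: next-hop 222.206.127.214 via eth1 (matched /25)


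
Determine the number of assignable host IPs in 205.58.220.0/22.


Host bits = 32 - 22 = 10
Total addresses = 2^10 = 1024
Usable = total - 2 (network and broadcast)
Usable hosts: 1022


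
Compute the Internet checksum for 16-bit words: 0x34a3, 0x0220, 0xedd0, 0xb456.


Sum all words (with carry folding):
+ 0x34a3 = 0x34a3
+ 0x0220 = 0x36c3
+ 0xedd0 = 0x2494
+ 0xb456 = 0xd8ea
One's complement: ~0xd8ea
Checksum = 0x2715


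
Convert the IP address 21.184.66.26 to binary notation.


21 = 00010101
184 = 10111000
66 = 01000010
26 = 00011010
Binary: 00010101.10111000.01000010.00011010


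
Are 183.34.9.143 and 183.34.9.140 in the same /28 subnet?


Mask: 255.255.255.240
183.34.9.143 AND mask = 183.34.9.128
183.34.9.140 AND mask = 183.34.9.128
Yes, same subnet (183.34.9.128)


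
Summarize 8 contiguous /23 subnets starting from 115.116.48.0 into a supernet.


Original prefix: /23
Number of subnets: 8 = 2^3
New prefix = 23 - 3 = 20
Supernet: 115.116.48.0/20


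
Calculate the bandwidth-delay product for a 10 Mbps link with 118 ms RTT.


BDP = bandwidth * RTT
= 10 Mbps * 118 ms
= 10 * 1e6 * 118 / 1000 bits
= 1180000 bits
= 147500 bytes
= 144.043 KB
BDP = 1180000 bits (147500 bytes)


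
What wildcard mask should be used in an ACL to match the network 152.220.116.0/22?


Subnet mask: 255.255.252.0
Wildcard = 255.255.255.255 - subnet mask
255 - 255 = 0
255 - 255 = 0
255 - 252 = 3
255 - 0 = 255
Wildcard: 0.0.3.255


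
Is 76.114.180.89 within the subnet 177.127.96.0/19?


Subnet network: 177.127.96.0
Test IP AND mask: 76.114.160.0
No, 76.114.180.89 is not in 177.127.96.0/19


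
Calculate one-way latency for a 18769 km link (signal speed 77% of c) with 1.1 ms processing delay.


Speed = 0.77 * 3e5 km/s = 231000 km/s
Propagation delay = 18769 / 231000 = 0.0813 s = 81.2511 ms
Processing delay = 1.1 ms
Total one-way latency = 82.3511 ms


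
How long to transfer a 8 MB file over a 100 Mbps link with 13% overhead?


Effective throughput = 100 * (1 - 13/100) = 87 Mbps
File size in Mb = 8 * 8 = 64 Mb
Time = 64 / 87
Time = 0.7356 seconds


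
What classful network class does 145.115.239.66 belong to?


First octet: 145
Binary: 10010001
10xxxxxx -> Class B (128-191)
Class B, default mask 255.255.0.0 (/16)


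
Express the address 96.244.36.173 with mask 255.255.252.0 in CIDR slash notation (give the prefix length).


Binary: 11111111.11111111.11111100.00000000
Count leading 1s
Prefix: /22


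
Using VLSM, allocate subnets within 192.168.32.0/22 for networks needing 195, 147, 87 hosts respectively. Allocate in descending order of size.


195 hosts -> /24 (254 usable): 192.168.32.0/24
147 hosts -> /24 (254 usable): 192.168.33.0/24
87 hosts -> /25 (126 usable): 192.168.34.0/25
Allocation: 192.168.32.0/24 (195 hosts, 254 usable); 192.168.33.0/24 (147 hosts, 254 usable); 192.168.34.0/25 (87 hosts, 126 usable)


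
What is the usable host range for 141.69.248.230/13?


Network: 141.64.0.0
Broadcast: 141.71.255.255
First usable = network + 1
Last usable = broadcast - 1
Range: 141.64.0.1 to 141.71.255.254


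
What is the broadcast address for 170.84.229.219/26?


Network: 170.84.229.192/26
Host bits = 6
Set all host bits to 1:
Broadcast: 170.84.229.255


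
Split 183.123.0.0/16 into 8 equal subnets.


New prefix = 16 + 3 = 19
Each subnet has 8192 addresses
  183.123.0.0/19
  183.123.32.0/19
  183.123.64.0/19
  183.123.96.0/19
  183.123.128.0/19
  183.123.160.0/19
  183.123.192.0/19
  183.123.224.0/19
Subnets: 183.123.0.0/19, 183.123.32.0/19, 183.123.64.0/19, 183.123.96.0/19, 183.123.128.0/19, 183.123.160.0/19, 183.123.192.0/19, 183.123.224.0/19


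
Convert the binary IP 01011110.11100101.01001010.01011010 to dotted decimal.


01011110 = 94
11100101 = 229
01001010 = 74
01011010 = 90
IP: 94.229.74.90


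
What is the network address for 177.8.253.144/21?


IP:   10110001.00001000.11111101.10010000
Mask: 11111111.11111111.11111000.00000000
AND operation:
Net:  10110001.00001000.11111000.00000000
Network: 177.8.248.0/21


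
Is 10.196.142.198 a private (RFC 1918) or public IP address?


RFC 1918 private ranges:
  10.0.0.0/8 (10.0.0.0 - 10.255.255.255)
  172.16.0.0/12 (172.16.0.0 - 172.31.255.255)
  192.168.0.0/16 (192.168.0.0 - 192.168.255.255)
Private (in 10.0.0.0/8)


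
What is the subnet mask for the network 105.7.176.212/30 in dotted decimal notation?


/30 means 30 network bits, 2 host bits
Binary: 11111111111111111111111111111100
Mask: 255.255.255.252


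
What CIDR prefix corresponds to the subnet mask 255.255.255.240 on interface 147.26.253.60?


Binary: 11111111.11111111.11111111.11110000
Count leading 1s
Prefix: /28


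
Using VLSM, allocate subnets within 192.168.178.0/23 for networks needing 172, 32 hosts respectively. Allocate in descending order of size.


172 hosts -> /24 (254 usable): 192.168.178.0/24
32 hosts -> /26 (62 usable): 192.168.179.0/26
Allocation: 192.168.178.0/24 (172 hosts, 254 usable); 192.168.179.0/26 (32 hosts, 62 usable)
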